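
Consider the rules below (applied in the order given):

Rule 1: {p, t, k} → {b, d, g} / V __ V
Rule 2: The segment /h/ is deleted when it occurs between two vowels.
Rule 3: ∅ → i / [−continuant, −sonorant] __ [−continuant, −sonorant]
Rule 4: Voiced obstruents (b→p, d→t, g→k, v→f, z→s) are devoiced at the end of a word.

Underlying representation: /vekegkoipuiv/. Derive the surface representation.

vegegikoibuif

Rule 1 (intervocalic voicing): /k/ is a voiceless stop between vowels /e/ and /e/, so it voices to [g]. /p/ is a voiceless stop between vowels /i/ and /u/, so it voices to [b]. /vekegkoipuiv/ → vegegkoibuiv.
Rule 2 (intervocalic h-deletion): no segment meets the environment; /vegegkoibuiv/ is unchanged.
Rule 3 (stop-cluster i-epenthesis): /g/ and /k/ form a stop–stop cluster, so [i] is inserted between them. /vegegkoibuiv/ → vegegikoibuiv.
Rule 4 (final devoicing): /v/ is a voiced obstruent in word-final position, so it devoices to [f]. /vegegikoibuiv/ → vegegikoibuif.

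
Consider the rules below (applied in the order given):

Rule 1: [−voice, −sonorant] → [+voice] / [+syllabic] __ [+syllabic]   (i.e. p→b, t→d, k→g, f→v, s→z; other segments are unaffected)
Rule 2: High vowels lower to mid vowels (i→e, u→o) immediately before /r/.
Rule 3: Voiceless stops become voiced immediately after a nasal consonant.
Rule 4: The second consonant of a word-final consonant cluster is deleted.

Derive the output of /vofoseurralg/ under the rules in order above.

Rule 1 (intervocalic voicing): /f/ is a voiceless obstruent between vowels /o/ and /o/, so it voices to [v]. /s/ is a voiceless obstruent between vowels /o/ and /e/, so it voices to [z]. /vofoseurralg/ → vovozeurralg.
Rule 2 (pre-rhotic lowering): /u/ is a high vowel immediately before /r/, so it lowers to [o]. /vovozeurralg/ → vovozeorralg.
Rule 3 (post-nasal voicing): no segment meets the environment; /vovozeorralg/ is unchanged.
Rule 4 (final cluster simplification): /g/ is the second consonant of a word-final cluster /lg/, so it deletes. /vovozeorralg/ → vovozeorral.

vovozeorral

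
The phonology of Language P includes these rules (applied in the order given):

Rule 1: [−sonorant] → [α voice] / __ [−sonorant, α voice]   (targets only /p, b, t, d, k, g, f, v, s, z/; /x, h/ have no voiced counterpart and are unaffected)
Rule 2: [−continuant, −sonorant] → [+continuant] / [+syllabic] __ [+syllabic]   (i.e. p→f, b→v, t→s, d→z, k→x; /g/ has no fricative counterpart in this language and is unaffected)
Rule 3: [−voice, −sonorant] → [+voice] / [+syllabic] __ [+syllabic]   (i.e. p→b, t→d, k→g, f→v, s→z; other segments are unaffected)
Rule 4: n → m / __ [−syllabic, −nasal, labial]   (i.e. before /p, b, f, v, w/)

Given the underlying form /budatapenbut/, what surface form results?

buzazavembut

Rule 1 (regressive voicing assimilation): no segment meets the environment; /budatapenbut/ is unchanged.
Rule 2 (intervocalic spirantization): /d/ is a stop between vowels /u/ and /a/, so it spirantizes to the fricative [z]. /t/ is a stop between vowels /a/ and /a/, so it spirantizes to the fricative [s]. /p/ is a stop between vowels /a/ and /e/, so it spirantizes to the fricative [f]. /budatapenbut/ → buzasafenbut.
Rule 3 (intervocalic voicing): /s/ is a voiceless obstruent between vowels /a/ and /a/, so it voices to [z]. /f/ is a voiceless obstruent between vowels /a/ and /e/, so it voices to [v]. /buzasafenbut/ → buzazavenbut.
Rule 4 (nasal place assimilation): /n/ precedes the labial consonant /b/, so it assimilates in place to [m]. /buzazavenbut/ → buzazavembut.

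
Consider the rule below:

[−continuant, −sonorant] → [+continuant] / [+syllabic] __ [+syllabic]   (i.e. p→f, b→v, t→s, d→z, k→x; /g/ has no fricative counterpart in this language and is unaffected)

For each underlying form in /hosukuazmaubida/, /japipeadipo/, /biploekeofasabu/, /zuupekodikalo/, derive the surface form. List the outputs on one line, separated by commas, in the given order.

hosuxuazmauviza, jafifeazifo, biploexeofasavu, zuufexozixalo

/hosukuazmaubida/: /k/ is a stop between vowels /u/ and /u/, so it spirantizes to the fricative [x]. /b/ is a stop between vowels /u/ and /i/, so it spirantizes to the fricative [v]. /d/ is a stop between vowels /i/ and /a/, so it spirantizes to the fricative [z]. → [hosuxuazmauviza].
/japipeadipo/: /p/ is a stop between vowels /a/ and /i/, so it spirantizes to the fricative [f]. /p/ is a stop between vowels /i/ and /e/, so it spirantizes to the fricative [f]. /d/ is a stop between vowels /a/ and /i/, so it spirantizes to the fricative [z]. /p/ is a stop between vowels /i/ and /o/, so it spirantizes to the fricative [f]. → [jafifeazifo].
/biploekeofasabu/: /k/ is a stop between vowels /e/ and /e/, so it spirantizes to the fricative [x]. /b/ is a stop between vowels /a/ and /u/, so it spirantizes to the fricative [v]. → [biploexeofasavu].
/zuupekodikalo/: /p/ is a stop between vowels /u/ and /e/, so it spirantizes to the fricative [f]. /k/ is a stop between vowels /e/ and /o/, so it spirantizes to the fricative [x]. /d/ is a stop between vowels /o/ and /i/, so it spirantizes to the fricative [z]. /k/ is a stop between vowels /i/ and /a/, so it spirantizes to the fricative [x]. → [zuufexozixalo].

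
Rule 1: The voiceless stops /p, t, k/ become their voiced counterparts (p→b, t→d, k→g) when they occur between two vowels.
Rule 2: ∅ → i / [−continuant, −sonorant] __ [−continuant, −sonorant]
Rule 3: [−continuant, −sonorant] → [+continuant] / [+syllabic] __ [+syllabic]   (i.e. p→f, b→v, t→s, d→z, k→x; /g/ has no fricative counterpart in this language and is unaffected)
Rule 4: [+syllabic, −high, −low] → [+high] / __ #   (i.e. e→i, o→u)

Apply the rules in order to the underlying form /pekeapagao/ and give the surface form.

Rule 1 (intervocalic voicing): /k/ is a voiceless stop between vowels /e/ and /e/, so it voices to [g]. /p/ is a voiceless stop between vowels /a/ and /a/, so it voices to [b]. /pekeapagao/ → pegeabagao.
Rule 2 (stop-cluster i-epenthesis): no segment meets the environment; /pegeabagao/ is unchanged.
Rule 3 (intervocalic spirantization): /b/ is a stop between vowels /a/ and /a/, so it spirantizes to the fricative [v]. /pegeabagao/ → pegeavagao.
Rule 4 (final vowel raising): /o/ is a mid vowel in word-final position, so it raises to [u]. /pegeavagao/ → pegeavagau.

pegeavagau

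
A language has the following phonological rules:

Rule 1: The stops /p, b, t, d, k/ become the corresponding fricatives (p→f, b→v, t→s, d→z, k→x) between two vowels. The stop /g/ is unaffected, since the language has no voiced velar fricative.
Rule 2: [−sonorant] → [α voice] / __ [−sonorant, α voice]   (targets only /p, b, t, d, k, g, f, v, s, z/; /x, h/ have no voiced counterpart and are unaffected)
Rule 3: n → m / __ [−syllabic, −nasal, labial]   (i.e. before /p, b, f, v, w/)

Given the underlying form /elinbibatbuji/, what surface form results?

Rule 1 (intervocalic spirantization): /b/ is a stop between vowels /i/ and /a/, so it spirantizes to the fricative [v]. /elinbibatbuji/ → elinbivatbuji.
Rule 2 (regressive voicing assimilation): /t/ precedes the voiced obstruent /b/, so it voices to [d] by assimilation. /elinbivatbuji/ → elinbivadbuji.
Rule 3 (nasal place assimilation): /n/ precedes the labial consonant /b/, so it assimilates in place to [m]. /elinbivadbuji/ → elimbivadbuji.

elimbivadbuji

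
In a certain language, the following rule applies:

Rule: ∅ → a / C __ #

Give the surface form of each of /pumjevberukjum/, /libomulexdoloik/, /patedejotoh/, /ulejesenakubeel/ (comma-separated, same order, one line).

pumjevberukjuma, libomulexdoloika, patedejotoha, ulejesenakubeela

/pumjevberukjum/: the form ends in the consonant /m/, so [a] is inserted word-finally. → [pumjevberukjuma].
/libomulexdoloik/: the form ends in the consonant /k/, so [a] is inserted word-finally. → [libomulexdoloika].
/patedejotoh/: the form ends in the consonant /h/, so [a] is inserted word-finally. → [patedejotoha].
/ulejesenakubeel/: the form ends in the consonant /l/, so [a] is inserted word-finally. → [ulejesenakubeela].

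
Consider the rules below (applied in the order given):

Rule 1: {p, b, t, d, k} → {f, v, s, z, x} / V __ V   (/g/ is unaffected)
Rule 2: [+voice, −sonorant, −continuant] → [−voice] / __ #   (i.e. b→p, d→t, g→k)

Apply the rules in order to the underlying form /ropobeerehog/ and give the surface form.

rofoveerehok

Rule 1 (intervocalic spirantization): /p/ is a stop between vowels /o/ and /o/, so it spirantizes to the fricative [f]. /b/ is a stop between vowels /o/ and /e/, so it spirantizes to the fricative [v]. /ropobeerehog/ → rofoveerehog.
Rule 2 (final devoicing): /g/ is a voiced stop in word-final position, so it devoices to [k]. /rofoveerehog/ → rofoveerehok.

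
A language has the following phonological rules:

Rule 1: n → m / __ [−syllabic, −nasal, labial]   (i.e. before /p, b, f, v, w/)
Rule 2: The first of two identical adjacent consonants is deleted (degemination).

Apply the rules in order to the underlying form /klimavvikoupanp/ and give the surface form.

klimavikoupamp

Rule 1 (nasal place assimilation): /n/ precedes the labial consonant /p/, so it assimilates in place to [m]. /klimavvikoupanp/ → klimavvikoupamp.
Rule 2 (degemination): /vv/ is a geminate; the first /v/ deletes. /klimavvikoupamp/ → klimavikoupamp.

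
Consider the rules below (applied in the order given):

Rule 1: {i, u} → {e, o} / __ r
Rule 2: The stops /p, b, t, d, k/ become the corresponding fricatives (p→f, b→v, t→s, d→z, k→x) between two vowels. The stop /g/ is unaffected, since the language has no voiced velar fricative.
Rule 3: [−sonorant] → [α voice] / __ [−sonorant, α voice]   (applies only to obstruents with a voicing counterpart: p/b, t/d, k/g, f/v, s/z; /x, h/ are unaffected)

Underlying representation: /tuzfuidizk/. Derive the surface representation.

Rule 1 (pre-rhotic lowering): no segment meets the environment; /tuzfuidizk/ is unchanged.
Rule 2 (intervocalic spirantization): /d/ is a stop between vowels /i/ and /i/, so it spirantizes to the fricative [z]. /tuzfuidizk/ → tuzfuizizk.
Rule 3 (regressive voicing assimilation): /z/ precedes the voiceless obstruent /f/, so it devoices to [s] by assimilation. /z/ precedes the voiceless obstruent /k/, so it devoices to [s] by assimilation. /tuzfuizizk/ → tusfuizisk.

tusfuizisk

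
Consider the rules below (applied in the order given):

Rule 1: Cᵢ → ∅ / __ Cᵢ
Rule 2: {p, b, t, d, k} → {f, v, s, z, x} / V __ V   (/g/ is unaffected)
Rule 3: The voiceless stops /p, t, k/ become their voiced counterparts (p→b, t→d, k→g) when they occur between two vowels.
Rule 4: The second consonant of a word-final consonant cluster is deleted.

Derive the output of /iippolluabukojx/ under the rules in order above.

Rule 1 (degemination): /pp/ is a geminate; the first /p/ deletes. /ll/ is a geminate; the first /l/ deletes. /iippolluabukojx/ → iipoluabukojx.
Rule 2 (intervocalic spirantization): /p/ is a stop between vowels /i/ and /o/, so it spirantizes to the fricative [f]. /b/ is a stop between vowels /a/ and /u/, so it spirantizes to the fricative [v]. /k/ is a stop between vowels /u/ and /o/, so it spirantizes to the fricative [x]. /iipoluabukojx/ → iifoluavuxojx.
Rule 3 (intervocalic voicing): no segment meets the environment; /iifoluavuxojx/ is unchanged.
Rule 4 (final cluster simplification): /x/ is the second consonant of a word-final cluster /jx/, so it deletes. /iifoluavuxojx/ → iifoluavuxoj.

iifoluavuxoj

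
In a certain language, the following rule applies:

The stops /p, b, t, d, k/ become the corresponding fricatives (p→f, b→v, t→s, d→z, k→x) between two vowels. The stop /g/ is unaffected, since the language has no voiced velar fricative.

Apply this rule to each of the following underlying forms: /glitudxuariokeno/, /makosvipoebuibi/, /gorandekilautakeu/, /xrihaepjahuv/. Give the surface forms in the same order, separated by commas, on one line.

glisudxuarioxeno, maxosvifoevuivi, gorandexilausaxeu, xrihaepjahuv

/glitudxuariokeno/: /t/ is a stop between vowels /i/ and /u/, so it spirantizes to the fricative [s]. /k/ is a stop between vowels /o/ and /e/, so it spirantizes to the fricative [x]. → [glisudxuarioxeno].
/makosvipoebuibi/: /k/ is a stop between vowels /a/ and /o/, so it spirantizes to the fricative [x]. /p/ is a stop between vowels /i/ and /o/, so it spirantizes to the fricative [f]. /b/ is a stop between vowels /e/ and /u/, so it spirantizes to the fricative [v]. /b/ is a stop between vowels /i/ and /i/, so it spirantizes to the fricative [v]. → [maxosvifoevuivi].
/gorandekilautakeu/: /k/ is a stop between vowels /e/ and /i/, so it spirantizes to the fricative [x]. /t/ is a stop between vowels /u/ and /a/, so it spirantizes to the fricative [s]. /k/ is a stop between vowels /a/ and /e/, so it spirantizes to the fricative [x]. → [gorandexilausaxeu].
/xrihaepjahuv/: the rule's environment is not met; surfaces unchanged as [xrihaepjahuv].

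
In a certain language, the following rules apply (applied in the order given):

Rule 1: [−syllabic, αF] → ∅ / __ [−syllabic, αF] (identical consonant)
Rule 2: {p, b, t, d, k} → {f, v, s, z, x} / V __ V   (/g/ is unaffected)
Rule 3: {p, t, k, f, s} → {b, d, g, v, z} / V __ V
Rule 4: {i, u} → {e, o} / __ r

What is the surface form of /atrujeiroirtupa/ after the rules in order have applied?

Rule 1 (degemination): no segment meets the environment; /atrujeiroirtupa/ is unchanged.
Rule 2 (intervocalic spirantization): /p/ is a stop between vowels /u/ and /a/, so it spirantizes to the fricative [f]. /atrujeiroirtupa/ → atrujeiroirtufa.
Rule 3 (intervocalic voicing): /f/ is a voiceless obstruent between vowels /u/ and /a/, so it voices to [v]. /atrujeiroirtufa/ → atrujeiroirtuva.
Rule 4 (pre-rhotic lowering): /i/ is a high vowel immediately before /r/, so it lowers to [e]. /i/ is a high vowel immediately before /r/, so it lowers to [e]. /atrujeiroirtuva/ → atrujeeroertuva.

atrujeeroertuva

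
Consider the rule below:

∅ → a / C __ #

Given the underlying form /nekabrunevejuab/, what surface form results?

the form ends in the consonant /b/, so [a] is inserted word-finally.
Surface form: [nekabrunevejuaba].

nekabrunevejuaba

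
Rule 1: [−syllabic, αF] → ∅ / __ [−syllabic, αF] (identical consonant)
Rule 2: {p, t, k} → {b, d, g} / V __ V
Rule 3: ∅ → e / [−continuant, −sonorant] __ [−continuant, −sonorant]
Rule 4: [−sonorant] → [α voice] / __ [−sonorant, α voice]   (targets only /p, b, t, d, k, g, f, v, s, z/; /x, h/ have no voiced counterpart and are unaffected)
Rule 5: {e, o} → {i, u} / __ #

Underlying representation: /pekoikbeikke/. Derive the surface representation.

pegoikebeigi

Rule 1 (degemination): /kk/ is a geminate; the first /k/ deletes. /pekoikbeikke/ → pekoikbeike.
Rule 2 (intervocalic voicing): /k/ is a voiceless stop between vowels /e/ and /o/, so it voices to [g]. /k/ is a voiceless stop between vowels /i/ and /e/, so it voices to [g]. /pekoikbeike/ → pegoikbeige.
Rule 3 (stop-cluster e-epenthesis): /k/ and /b/ form a stop–stop cluster, so [e] is inserted between them. /pegoikbeige/ → pegoikebeige.
Rule 4 (regressive voicing assimilation): no segment meets the environment; /pegoikebeige/ is unchanged.
Rule 5 (final vowel raising): /e/ is a mid vowel in word-final position, so it raises to [i]. /pegoikebeige/ → pegoikebeigi.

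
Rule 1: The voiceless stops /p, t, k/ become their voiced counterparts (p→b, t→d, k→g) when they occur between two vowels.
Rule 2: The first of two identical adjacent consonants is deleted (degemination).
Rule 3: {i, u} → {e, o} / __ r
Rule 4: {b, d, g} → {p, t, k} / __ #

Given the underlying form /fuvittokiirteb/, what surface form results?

fuvitogiertep

Rule 1 (intervocalic voicing): /k/ is a voiceless stop between vowels /o/ and /i/, so it voices to [g]. /fuvittokiirteb/ → fuvittogiirteb.
Rule 2 (degemination): /tt/ is a geminate; the first /t/ deletes. /fuvittogiirteb/ → fuvitogiirteb.
Rule 3 (pre-rhotic lowering): /i/ is a high vowel immediately before /r/, so it lowers to [e]. /fuvitogiirteb/ → fuvitogierteb.
Rule 4 (final devoicing): /b/ is a voiced stop in word-final position, so it devoices to [p]. /fuvitogierteb/ → fuvitogiertep.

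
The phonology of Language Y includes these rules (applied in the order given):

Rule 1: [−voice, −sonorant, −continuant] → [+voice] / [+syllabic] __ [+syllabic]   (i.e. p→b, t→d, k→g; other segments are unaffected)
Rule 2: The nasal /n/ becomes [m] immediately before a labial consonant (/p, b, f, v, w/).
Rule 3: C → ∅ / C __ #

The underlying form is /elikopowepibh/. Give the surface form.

Rule 1 (intervocalic voicing): /k/ is a voiceless stop between vowels /i/ and /o/, so it voices to [g]. /p/ is a voiceless stop between vowels /o/ and /o/, so it voices to [b]. /p/ is a voiceless stop between vowels /e/ and /i/, so it voices to [b]. /elikopowepibh/ → eligobowebibh.
Rule 2 (nasal place assimilation): no segment meets the environment; /eligobowebibh/ is unchanged.
Rule 3 (final cluster simplification): /h/ is the second consonant of a word-final cluster /bh/, so it deletes. /eligobowebibh/ → eligobowebib.

eligobowebib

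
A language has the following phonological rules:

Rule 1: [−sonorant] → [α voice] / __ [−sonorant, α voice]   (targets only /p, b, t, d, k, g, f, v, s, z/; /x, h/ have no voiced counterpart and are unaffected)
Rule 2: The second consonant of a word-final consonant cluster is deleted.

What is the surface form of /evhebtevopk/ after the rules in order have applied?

efheptevop

Rule 1 (regressive voicing assimilation): /v/ precedes the voiceless obstruent /h/, so it devoices to [f] by assimilation. /b/ precedes the voiceless obstruent /t/, so it devoices to [p] by assimilation. /evhebtevopk/ → efheptevopk.
Rule 2 (final cluster simplification): /k/ is the second consonant of a word-final cluster /pk/, so it deletes. /efheptevopk/ → efheptevop.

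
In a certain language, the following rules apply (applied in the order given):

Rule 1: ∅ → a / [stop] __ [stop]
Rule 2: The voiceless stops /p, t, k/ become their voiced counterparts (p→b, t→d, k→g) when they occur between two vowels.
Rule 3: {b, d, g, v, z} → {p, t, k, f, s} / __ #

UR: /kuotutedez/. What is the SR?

Rule 1 (stop-cluster a-epenthesis): no segment meets the environment; /kuotutedez/ is unchanged.
Rule 2 (intervocalic voicing): /t/ is a voiceless stop between vowels /o/ and /u/, so it voices to [d]. /t/ is a voiceless stop between vowels /u/ and /e/, so it voices to [d]. /kuotutedez/ → kuodudedez.
Rule 3 (final devoicing): /z/ is a voiced obstruent in word-final position, so it devoices to [s]. /kuodudedez/ → kuodudedes.

kuodudedes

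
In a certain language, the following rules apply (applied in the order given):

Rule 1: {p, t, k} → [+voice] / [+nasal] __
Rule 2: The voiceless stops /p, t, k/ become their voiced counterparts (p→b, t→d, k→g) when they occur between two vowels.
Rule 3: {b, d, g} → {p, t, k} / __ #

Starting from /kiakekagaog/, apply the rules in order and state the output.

Rule 1 (post-nasal voicing): no segment meets the environment; /kiakekagaog/ is unchanged.
Rule 2 (intervocalic voicing): /k/ is a voiceless stop between vowels /a/ and /e/, so it voices to [g]. /k/ is a voiceless stop between vowels /e/ and /a/, so it voices to [g]. /kiakekagaog/ → kiagegagaog.
Rule 3 (final devoicing): /g/ is a voiced stop in word-final position, so it devoices to [k]. /kiagegagaog/ → kiagegagaok.

kiagegagaok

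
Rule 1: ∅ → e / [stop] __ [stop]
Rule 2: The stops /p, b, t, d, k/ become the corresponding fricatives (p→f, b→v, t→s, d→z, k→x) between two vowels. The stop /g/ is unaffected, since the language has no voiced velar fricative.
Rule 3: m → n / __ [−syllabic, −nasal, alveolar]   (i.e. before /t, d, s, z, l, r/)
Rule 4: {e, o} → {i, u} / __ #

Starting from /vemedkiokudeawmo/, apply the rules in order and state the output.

vemezexioxuzeawmu

Rule 1 (stop-cluster e-epenthesis): /d/ and /k/ form a stop–stop cluster, so [e] is inserted between them. /vemedkiokudeawmo/ → vemedekiokudeawmo.
Rule 2 (intervocalic spirantization): /d/ is a stop between vowels /e/ and /e/, so it spirantizes to the fricative [z]. /k/ is a stop between vowels /e/ and /i/, so it spirantizes to the fricative [x]. /k/ is a stop between vowels /o/ and /u/, so it spirantizes to the fricative [x]. /d/ is a stop between vowels /u/ and /e/, so it spirantizes to the fricative [z]. /vemedekiokudeawmo/ → vemezexioxuzeawmo.
Rule 3 (nasal place assimilation): no segment meets the environment; /vemezexioxuzeawmo/ is unchanged.
Rule 4 (final vowel raising): /o/ is a mid vowel in word-final position, so it raises to [u]. /vemezexioxuzeawmo/ → vemezexioxuzeawmu.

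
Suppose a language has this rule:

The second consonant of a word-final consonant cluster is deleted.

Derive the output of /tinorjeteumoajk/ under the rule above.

/k/ is the second consonant of a word-final cluster /jk/, so it deletes.
The other instances of /t/, /n/, /r/, /j/, /m/ do not occur in the required environment and remain unchanged.
Surface form: [tinorjeteumoaj].

tinorjeteumoaj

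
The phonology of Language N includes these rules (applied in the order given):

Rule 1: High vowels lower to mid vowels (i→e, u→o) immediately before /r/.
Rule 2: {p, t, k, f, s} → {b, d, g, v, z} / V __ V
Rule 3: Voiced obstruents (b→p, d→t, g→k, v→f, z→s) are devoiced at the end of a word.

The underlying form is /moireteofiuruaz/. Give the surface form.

Rule 1 (pre-rhotic lowering): /i/ is a high vowel immediately before /r/, so it lowers to [e]. /u/ is a high vowel immediately before /r/, so it lowers to [o]. /moireteofiuruaz/ → moereteofioruaz.
Rule 2 (intervocalic voicing): /t/ is a voiceless obstruent between vowels /e/ and /e/, so it voices to [d]. /f/ is a voiceless obstruent between vowels /o/ and /i/, so it voices to [v]. /moereteofioruaz/ → moeredeovioruaz.
Rule 3 (final devoicing): /z/ is a voiced obstruent in word-final position, so it devoices to [s]. /moeredeovioruaz/ → moeredeovioruas.

moeredeovioruas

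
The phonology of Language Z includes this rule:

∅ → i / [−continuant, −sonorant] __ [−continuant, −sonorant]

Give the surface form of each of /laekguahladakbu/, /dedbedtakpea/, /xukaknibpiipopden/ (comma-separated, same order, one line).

laekiguahladakibu, dedibeditakipea, xukaknibipiipopiden

/laekguahladakbu/: /k/ and /g/ form a stop–stop cluster, so [i] is inserted between them. /k/ and /b/ form a stop–stop cluster, so [i] is inserted between them. → [laekiguahladakibu].
/dedbedtakpea/: /d/ and /b/ form a stop–stop cluster, so [i] is inserted between them. /d/ and /t/ form a stop–stop cluster, so [i] is inserted between them. /k/ and /p/ form a stop–stop cluster, so [i] is inserted between them. → [dedibeditakipea].
/xukaknibpiipopden/: /b/ and /p/ form a stop–stop cluster, so [i] is inserted between them. /p/ and /d/ form a stop–stop cluster, so [i] is inserted between them. → [xukaknibipiipopiden].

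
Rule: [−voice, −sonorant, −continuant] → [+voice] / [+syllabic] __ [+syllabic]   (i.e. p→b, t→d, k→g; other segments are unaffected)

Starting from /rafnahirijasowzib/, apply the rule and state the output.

No segment of /rafnahirijasowzib/ meets the structural description of the rule, so the form surfaces unchanged.

rafnahirijasowzib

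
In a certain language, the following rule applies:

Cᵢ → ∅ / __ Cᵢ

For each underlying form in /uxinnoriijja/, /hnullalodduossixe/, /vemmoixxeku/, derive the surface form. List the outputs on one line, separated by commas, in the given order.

/uxinnoriijja/: /nn/ is a geminate; the first /n/ deletes. /jj/ is a geminate; the first /j/ deletes. → [uxinoriija].
/hnullalodduossixe/: /ll/ is a geminate; the first /l/ deletes. /dd/ is a geminate; the first /d/ deletes. /ss/ is a geminate; the first /s/ deletes. → [hnulaloduosixe].
/vemmoixxeku/: /mm/ is a geminate; the first /m/ deletes. /xx/ is a geminate; the first /x/ deletes. → [vemoixeku].

uxinoriija, hnulaloduosixe, vemoixeku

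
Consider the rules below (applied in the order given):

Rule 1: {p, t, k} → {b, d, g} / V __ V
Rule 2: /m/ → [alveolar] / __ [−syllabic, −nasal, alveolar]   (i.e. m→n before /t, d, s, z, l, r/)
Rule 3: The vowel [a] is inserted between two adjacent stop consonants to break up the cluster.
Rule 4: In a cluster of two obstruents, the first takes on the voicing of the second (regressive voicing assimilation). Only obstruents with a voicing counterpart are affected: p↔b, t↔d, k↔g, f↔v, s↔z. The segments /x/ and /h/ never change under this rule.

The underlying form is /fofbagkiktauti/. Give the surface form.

Rule 1 (intervocalic voicing): /t/ is a voiceless stop between vowels /u/ and /i/, so it voices to [d]. /fofbagkiktauti/ → fofbagkiktaudi.
Rule 2 (nasal place assimilation): no segment meets the environment; /fofbagkiktaudi/ is unchanged.
Rule 3 (stop-cluster a-epenthesis): /g/ and /k/ form a stop–stop cluster, so [a] is inserted between them. /k/ and /t/ form a stop–stop cluster, so [a] is inserted between them. /fofbagkiktaudi/ → fofbagakikataudi.
Rule 4 (regressive voicing assimilation): /f/ precedes the voiced obstruent /b/, so it voices to [v] by assimilation. /fofbagakikataudi/ → fovbagakikataudi.

fovbagakikataudi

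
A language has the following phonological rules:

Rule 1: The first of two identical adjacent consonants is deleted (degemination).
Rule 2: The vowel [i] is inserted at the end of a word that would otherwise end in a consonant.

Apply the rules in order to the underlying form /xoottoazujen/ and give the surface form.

Rule 1 (degemination): /tt/ is a geminate; the first /t/ deletes. /xoottoazujen/ → xootoazujen.
Rule 2 (final i-epenthesis): the form ends in the consonant /n/, so [i] is inserted word-finally. /xootoazujen/ → xootoazujeni.

xootoazujeni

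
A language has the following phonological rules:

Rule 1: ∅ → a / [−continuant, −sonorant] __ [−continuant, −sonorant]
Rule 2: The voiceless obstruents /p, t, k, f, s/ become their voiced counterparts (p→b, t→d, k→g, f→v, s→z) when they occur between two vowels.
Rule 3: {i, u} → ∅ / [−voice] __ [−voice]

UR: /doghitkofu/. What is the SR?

doghidagovu

Rule 1 (stop-cluster a-epenthesis): /t/ and /k/ form a stop–stop cluster, so [a] is inserted between them. /doghitkofu/ → doghitakofu.
Rule 2 (intervocalic voicing): /t/ is a voiceless obstruent between vowels /i/ and /a/, so it voices to [d]. /k/ is a voiceless obstruent between vowels /a/ and /o/, so it voices to [g]. /f/ is a voiceless obstruent between vowels /o/ and /u/, so it voices to [v]. /doghitakofu/ → doghidagovu.
Rule 3 (high vowel syncope): no segment meets the environment; /doghidagovu/ is unchanged.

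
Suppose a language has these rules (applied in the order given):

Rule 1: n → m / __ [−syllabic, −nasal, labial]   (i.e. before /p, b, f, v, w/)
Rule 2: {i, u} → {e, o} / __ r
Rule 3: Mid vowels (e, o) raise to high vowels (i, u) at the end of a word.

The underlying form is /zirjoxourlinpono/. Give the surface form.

zerjoxoorlimponu

Rule 1 (nasal place assimilation): /n/ precedes the labial consonant /p/, so it assimilates in place to [m]. /zirjoxourlinpono/ → zirjoxourlimpono.
Rule 2 (pre-rhotic lowering): /i/ is a high vowel immediately before /r/, so it lowers to [e]. /u/ is a high vowel immediately before /r/, so it lowers to [o]. /zirjoxourlimpono/ → zerjoxoorlimpono.
Rule 3 (final vowel raising): /o/ is a mid vowel in word-final position, so it raises to [u]. /zerjoxoorlimpono/ → zerjoxoorlimponu.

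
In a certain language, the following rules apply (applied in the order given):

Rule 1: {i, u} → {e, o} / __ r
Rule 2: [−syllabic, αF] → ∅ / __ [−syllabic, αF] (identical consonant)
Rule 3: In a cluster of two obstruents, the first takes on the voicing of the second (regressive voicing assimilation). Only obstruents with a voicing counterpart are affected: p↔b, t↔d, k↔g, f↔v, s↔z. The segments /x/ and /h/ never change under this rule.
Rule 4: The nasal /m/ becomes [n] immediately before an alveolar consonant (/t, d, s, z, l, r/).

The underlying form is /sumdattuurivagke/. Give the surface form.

sundatuorivakke

Rule 1 (pre-rhotic lowering): /u/ is a high vowel immediately before /r/, so it lowers to [o]. /sumdattuurivagke/ → sumdattuorivagke.
Rule 2 (degemination): /tt/ is a geminate; the first /t/ deletes. /sumdattuorivagke/ → sumdatuorivagke.
Rule 3 (regressive voicing assimilation): /g/ precedes the voiceless obstruent /k/, so it devoices to [k] by assimilation. /sumdatuorivagke/ → sumdatuorivakke.
Rule 4 (nasal place assimilation): /m/ precedes the alveolar consonant /d/, so it assimilates in place to [n]. /sumdatuorivakke/ → sundatuorivakke.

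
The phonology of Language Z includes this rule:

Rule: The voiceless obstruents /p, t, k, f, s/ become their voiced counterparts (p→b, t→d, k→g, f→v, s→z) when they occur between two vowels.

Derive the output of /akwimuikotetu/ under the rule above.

/k/ is a voiceless obstruent between vowels /i/ and /o/, so it voices to [g].
/t/ is a voiceless obstruent between vowels /o/ and /e/, so it voices to [d].
/t/ is a voiceless obstruent between vowels /e/ and /u/, so it voices to [d].
Surface form: [akwimuigodedu].

akwimuigodedu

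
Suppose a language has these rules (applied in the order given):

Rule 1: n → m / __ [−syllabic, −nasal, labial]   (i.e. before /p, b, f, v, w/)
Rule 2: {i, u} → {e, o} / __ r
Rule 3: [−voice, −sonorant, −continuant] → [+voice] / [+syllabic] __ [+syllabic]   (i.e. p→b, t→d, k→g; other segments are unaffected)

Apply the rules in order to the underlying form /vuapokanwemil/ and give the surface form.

Rule 1 (nasal place assimilation): /n/ precedes the labial consonant /w/, so it assimilates in place to [m]. /vuapokanwemil/ → vuapokamwemil.
Rule 2 (pre-rhotic lowering): no segment meets the environment; /vuapokamwemil/ is unchanged.
Rule 3 (intervocalic voicing): /p/ is a voiceless stop between vowels /a/ and /o/, so it voices to [b]. /k/ is a voiceless stop between vowels /o/ and /a/, so it voices to [g]. /vuapokamwemil/ → vuabogamwemil.

vuabogamwemil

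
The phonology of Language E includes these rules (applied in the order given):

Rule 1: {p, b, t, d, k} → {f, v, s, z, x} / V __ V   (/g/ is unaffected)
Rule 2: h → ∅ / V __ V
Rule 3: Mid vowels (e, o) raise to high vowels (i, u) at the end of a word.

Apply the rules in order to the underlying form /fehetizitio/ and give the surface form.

Rule 1 (intervocalic spirantization): /t/ is a stop between vowels /e/ and /i/, so it spirantizes to the fricative [s]. /t/ is a stop between vowels /i/ and /i/, so it spirantizes to the fricative [s]. /fehetizitio/ → fehesizisio.
Rule 2 (intervocalic h-deletion): /h/ occurs between vowels /e/ and /e/, so it deletes. /fehesizisio/ → feesizisio.
Rule 3 (final vowel raising): /o/ is a mid vowel in word-final position, so it raises to [u]. /feesizisio/ → feesizisiu.

feesizisiu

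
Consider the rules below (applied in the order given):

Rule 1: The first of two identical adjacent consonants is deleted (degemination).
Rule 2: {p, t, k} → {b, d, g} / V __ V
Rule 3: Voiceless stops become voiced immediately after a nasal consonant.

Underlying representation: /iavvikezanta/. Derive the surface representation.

Rule 1 (degemination): /vv/ is a geminate; the first /v/ deletes. /iavvikezanta/ → iavikezanta.
Rule 2 (intervocalic voicing): /k/ is a voiceless stop between vowels /i/ and /e/, so it voices to [g]. /iavikezanta/ → iavigezanta.
Rule 3 (post-nasal voicing): /t/ is a voiceless stop immediately after the nasal /n/, so it voices to [d]. /iavigezanta/ → iavigezanda.

iavigezanda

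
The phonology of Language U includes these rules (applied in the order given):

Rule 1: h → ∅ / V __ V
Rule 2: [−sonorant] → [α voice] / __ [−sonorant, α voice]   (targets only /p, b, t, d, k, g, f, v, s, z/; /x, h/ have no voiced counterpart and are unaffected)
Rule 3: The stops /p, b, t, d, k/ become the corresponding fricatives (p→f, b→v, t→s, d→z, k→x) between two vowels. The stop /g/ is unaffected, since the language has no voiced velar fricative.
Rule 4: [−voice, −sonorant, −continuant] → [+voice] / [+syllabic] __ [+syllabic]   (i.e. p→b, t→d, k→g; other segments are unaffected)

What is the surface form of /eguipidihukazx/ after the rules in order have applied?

Rule 1 (intervocalic h-deletion): /h/ occurs between vowels /i/ and /u/, so it deletes. /eguipidihukazx/ → eguipidiukazx.
Rule 2 (regressive voicing assimilation): /z/ precedes the voiceless obstruent /x/, so it devoices to [s] by assimilation. /eguipidiukazx/ → eguipidiukasx.
Rule 3 (intervocalic spirantization): /p/ is a stop between vowels /i/ and /i/, so it spirantizes to the fricative [f]. /d/ is a stop between vowels /i/ and /i/, so it spirantizes to the fricative [z]. /k/ is a stop between vowels /u/ and /a/, so it spirantizes to the fricative [x]. /eguipidiukasx/ → eguifiziuxasx.
Rule 4 (intervocalic voicing): no segment meets the environment; /eguifiziuxasx/ is unchanged.

eguifiziuxasx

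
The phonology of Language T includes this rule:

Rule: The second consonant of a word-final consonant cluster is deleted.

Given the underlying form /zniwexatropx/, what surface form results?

zniwexatrop

/x/ is the second consonant of a word-final cluster /px/, so it deletes.
The other instances of /z/, /n/, /w/, /x/, /t/, /r/, /p/ do not occur in the required environment and remain unchanged.
Surface form: [zniwexatrop].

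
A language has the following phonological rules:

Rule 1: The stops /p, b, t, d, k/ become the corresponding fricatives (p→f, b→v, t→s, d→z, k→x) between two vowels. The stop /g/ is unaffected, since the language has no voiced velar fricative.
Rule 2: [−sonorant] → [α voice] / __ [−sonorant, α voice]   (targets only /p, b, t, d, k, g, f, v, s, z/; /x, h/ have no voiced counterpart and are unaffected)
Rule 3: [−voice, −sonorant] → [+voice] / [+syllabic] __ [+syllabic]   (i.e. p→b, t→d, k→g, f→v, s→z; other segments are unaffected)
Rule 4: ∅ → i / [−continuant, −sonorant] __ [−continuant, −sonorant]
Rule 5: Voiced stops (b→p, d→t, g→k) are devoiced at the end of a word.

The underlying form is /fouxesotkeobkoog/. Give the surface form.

fouxezotikeopikook

Rule 1 (intervocalic spirantization): no segment meets the environment; /fouxesotkeobkoog/ is unchanged.
Rule 2 (regressive voicing assimilation): /b/ precedes the voiceless obstruent /k/, so it devoices to [p] by assimilation. /fouxesotkeobkoog/ → fouxesotkeopkoog.
Rule 3 (intervocalic voicing): /s/ is a voiceless obstruent between vowels /e/ and /o/, so it voices to [z]. /fouxesotkeopkoog/ → fouxezotkeopkoog.
Rule 4 (stop-cluster i-epenthesis): /t/ and /k/ form a stop–stop cluster, so [i] is inserted between them. /p/ and /k/ form a stop–stop cluster, so [i] is inserted between them. /fouxezotkeopkoog/ → fouxezotikeopikoog.
Rule 5 (final devoicing): /g/ is a voiced stop in word-final position, so it devoices to [k]. /fouxezotikeopikoog/ → fouxezotikeopikook.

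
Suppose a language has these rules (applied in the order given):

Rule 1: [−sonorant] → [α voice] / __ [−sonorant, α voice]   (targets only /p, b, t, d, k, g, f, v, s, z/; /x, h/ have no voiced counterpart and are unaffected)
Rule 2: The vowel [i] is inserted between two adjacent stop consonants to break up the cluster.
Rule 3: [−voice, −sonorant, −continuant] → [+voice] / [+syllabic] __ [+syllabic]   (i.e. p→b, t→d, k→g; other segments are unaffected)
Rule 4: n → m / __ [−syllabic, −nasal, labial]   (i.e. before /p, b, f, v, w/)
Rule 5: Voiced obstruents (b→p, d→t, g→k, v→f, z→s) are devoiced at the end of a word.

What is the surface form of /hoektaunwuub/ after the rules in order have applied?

hoegidaumwuup

Rule 1 (regressive voicing assimilation): no segment meets the environment; /hoektaunwuub/ is unchanged.
Rule 2 (stop-cluster i-epenthesis): /k/ and /t/ form a stop–stop cluster, so [i] is inserted between them. /hoektaunwuub/ → hoekitaunwuub.
Rule 3 (intervocalic voicing): /k/ is a voiceless stop between vowels /e/ and /i/, so it voices to [g]. /t/ is a voiceless stop between vowels /i/ and /a/, so it voices to [d]. /hoekitaunwuub/ → hoegidaunwuub.
Rule 4 (nasal place assimilation): /n/ precedes the labial consonant /w/, so it assimilates in place to [m]. /hoegidaunwuub/ → hoegidaumwuub.
Rule 5 (final devoicing): /b/ is a voiced obstruent in word-final position, so it devoices to [p]. /hoegidaumwuub/ → hoegidaumwuup.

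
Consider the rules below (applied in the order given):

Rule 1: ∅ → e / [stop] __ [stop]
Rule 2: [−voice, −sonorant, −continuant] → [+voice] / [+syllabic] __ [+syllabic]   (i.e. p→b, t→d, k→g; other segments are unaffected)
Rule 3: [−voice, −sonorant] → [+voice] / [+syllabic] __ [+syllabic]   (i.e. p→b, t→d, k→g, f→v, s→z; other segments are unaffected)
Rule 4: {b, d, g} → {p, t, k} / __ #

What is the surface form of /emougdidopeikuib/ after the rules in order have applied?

emougedidobeiguip

Rule 1 (stop-cluster e-epenthesis): /g/ and /d/ form a stop–stop cluster, so [e] is inserted between them. /emougdidopeikuib/ → emougedidopeikuib.
Rule 2 (intervocalic voicing): /p/ is a voiceless stop between vowels /o/ and /e/, so it voices to [b]. /k/ is a voiceless stop between vowels /i/ and /u/, so it voices to [g]. /emougedidopeikuib/ → emougedidobeiguib.
Rule 3 (intervocalic voicing): no segment meets the environment; /emougedidobeiguib/ is unchanged.
Rule 4 (final devoicing): /b/ is a voiced stop in word-final position, so it devoices to [p]. /emougedidobeiguib/ → emougedidobeiguip.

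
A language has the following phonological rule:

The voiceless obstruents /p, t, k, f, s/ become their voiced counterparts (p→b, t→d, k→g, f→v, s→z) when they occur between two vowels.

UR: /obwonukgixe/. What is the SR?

No segment of /obwonukgixe/ meets the structural description of the rule, so the form surfaces unchanged.

obwonukgixe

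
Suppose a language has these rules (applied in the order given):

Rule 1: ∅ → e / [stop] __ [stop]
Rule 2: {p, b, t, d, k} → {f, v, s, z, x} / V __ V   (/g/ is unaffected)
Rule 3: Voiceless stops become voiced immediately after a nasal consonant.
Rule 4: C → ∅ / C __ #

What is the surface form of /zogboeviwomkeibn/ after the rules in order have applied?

zogevoeviwomgeib

Rule 1 (stop-cluster e-epenthesis): /g/ and /b/ form a stop–stop cluster, so [e] is inserted between them. /zogboeviwomkeibn/ → zogeboeviwomkeibn.
Rule 2 (intervocalic spirantization): /b/ is a stop between vowels /e/ and /o/, so it spirantizes to the fricative [v]. /zogeboeviwomkeibn/ → zogevoeviwomkeibn.
Rule 3 (post-nasal voicing): /k/ is a voiceless stop immediately after the nasal /m/, so it voices to [g]. /zogevoeviwomkeibn/ → zogevoeviwomgeibn.
Rule 4 (final cluster simplification): /n/ is the second consonant of a word-final cluster /bn/, so it deletes. /zogevoeviwomgeibn/ → zogevoeviwomgeib.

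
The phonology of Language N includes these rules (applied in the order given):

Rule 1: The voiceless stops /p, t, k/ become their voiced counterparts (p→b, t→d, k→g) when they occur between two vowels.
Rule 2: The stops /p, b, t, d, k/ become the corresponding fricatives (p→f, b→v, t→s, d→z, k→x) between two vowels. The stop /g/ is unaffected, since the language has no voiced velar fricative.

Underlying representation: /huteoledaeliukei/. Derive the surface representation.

huzeolezaeliugei

Rule 1 (intervocalic voicing): /t/ is a voiceless stop between vowels /u/ and /e/, so it voices to [d]. /k/ is a voiceless stop between vowels /u/ and /e/, so it voices to [g]. /huteoledaeliukei/ → hudeoledaeliugei.
Rule 2 (intervocalic spirantization): /d/ is a stop between vowels /u/ and /e/, so it spirantizes to the fricative [z]. /d/ is a stop between vowels /e/ and /a/, so it spirantizes to the fricative [z]. /hudeoledaeliugei/ → huzeolezaeliugei.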